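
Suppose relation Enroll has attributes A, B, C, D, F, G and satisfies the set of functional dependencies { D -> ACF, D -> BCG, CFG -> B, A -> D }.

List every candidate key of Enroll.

{A}⁺: A→D adds D; D→ACF adds C, F; D→BCG adds B, G → {A, B, C, D, F, G}.
{D}⁺: D→ACF adds A, C, F; D→BCG adds B, G → {A, B, C, D, F, G}.
Any other superkey contains one of these as a subset, so there are no further candidate keys.

{A}, {D}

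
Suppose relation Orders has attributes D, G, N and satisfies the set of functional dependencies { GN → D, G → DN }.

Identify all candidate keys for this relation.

{G}

Attribute G never appears on the right-hand side of any dependency, so G must belong to every candidate key.
{G}⁺ = {D, G, N}, which is all of the schema, so {G} is the only candidate key.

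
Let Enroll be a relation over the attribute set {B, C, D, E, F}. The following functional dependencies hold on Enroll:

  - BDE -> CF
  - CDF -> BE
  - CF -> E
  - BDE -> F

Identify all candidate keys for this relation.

Attribute D never appears on the right-hand side of any dependency, so D must belong to every candidate key.
{D}⁺ = {D}, which is not all of the schema, so we must add further attributes.
{B, D, E}⁺: BDE→CF adds C, F → {B, C, D, E, F}. Minimal: {D, E}⁺ = {D, E}; {B, E}⁺ = {B, E}; {B, D}⁺ = {B, D} — none reach the full schema.
{C, D, F}⁺: CDF→BE adds B, E → {B, C, D, E, F}. Minimal: {D, F}⁺ = {D, F}; {C, F}⁺ = {C, E, F}; {C, D}⁺ = {C, D} — none reach the full schema.
Any other superkey contains one of these as a subset, so there are no further candidate keys.

{B, D, E}, {C, D, F}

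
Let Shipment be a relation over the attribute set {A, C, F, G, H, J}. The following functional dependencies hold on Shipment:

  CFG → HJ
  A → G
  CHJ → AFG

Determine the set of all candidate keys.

Attribute C never appears on the right-hand side of any dependency, so C must belong to every candidate key.
{C}⁺ = {C}, which is not all of the schema, so we must add further attributes.
{A, C, F}⁺: A→G adds G; CFG→HJ adds H, J → {A, C, F, G, H, J}. Minimal: {C, F}⁺ = {C, F}; {A, F}⁺ = {A, F, G}; {A, C}⁺ = {A, C, G} — none reach the full schema.
{C, F, G}⁺: CFG→HJ adds H, J; CHJ→AFG adds A → {A, C, F, G, H, J}. Minimal: {F, G}⁺ = {F, G}; {C, G}⁺ = {C, G}; {C, F}⁺ = {C, F} — none reach the full schema.
{C, H, J}⁺: CHJ→AFG adds A, F, G → {A, C, F, G, H, J}. Minimal: {H, J}⁺ = {H, J}; {C, J}⁺ = {C, J}; {C, H}⁺ = {C, H} — none reach the full schema.
Any other superkey contains one of these as a subset, so there are no further candidate keys.

(A, C, F), (C, F, G), (C, H, J)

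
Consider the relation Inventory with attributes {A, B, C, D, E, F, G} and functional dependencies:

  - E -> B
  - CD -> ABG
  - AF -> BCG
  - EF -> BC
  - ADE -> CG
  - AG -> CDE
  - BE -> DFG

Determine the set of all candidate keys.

{E}⁺: E→B adds B; BE→DFG adds D, F, G; EF→BC adds C; CD→ABG adds A → {A, B, C, D, E, F, G}.
{A, F}⁺: AF→BCG adds B, C, G; AG→CDE adds D, E → {A, B, C, D, E, F, G}. Minimal: {F}⁺ = {F}; {A}⁺ = {A} — none reach the full schema.
{A, G}⁺: AG→CDE adds C, D, E; E→B adds B; BE→DFG adds F → {A, B, C, D, E, F, G}. Minimal: {G}⁺ = {G}; {A}⁺ = {A} — none reach the full schema.
{C, D}⁺: CD→ABG adds A, B, G; AG→CDE adds E; BE→DFG adds F → {A, B, C, D, E, F, G}. Minimal: {D}⁺ = {D}; {C}⁺ = {C} — none reach the full schema.

(E), (A, F), (A, G), (C, D)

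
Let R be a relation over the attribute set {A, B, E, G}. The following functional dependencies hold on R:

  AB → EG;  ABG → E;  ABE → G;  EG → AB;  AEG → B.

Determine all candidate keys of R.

{A, B}⁺: AB→EG adds E, G → {A, B, E, G}. Minimal: {B}⁺ = {B}; {A}⁺ = {A} — none reach the full schema.
{E, G}⁺: EG→AB adds A, B → {A, B, E, G}. Minimal: {G}⁺ = {G}; {E}⁺ = {E} — none reach the full schema.

{A, B}, {E, G}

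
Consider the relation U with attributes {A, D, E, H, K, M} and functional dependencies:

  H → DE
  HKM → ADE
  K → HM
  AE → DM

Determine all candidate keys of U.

{K}

{K}⁺: K→HM adds H, M; H→DE adds D, E; HKM→ADE adds A → {A, D, E, H, K, M}.
No other minimal superkey exists.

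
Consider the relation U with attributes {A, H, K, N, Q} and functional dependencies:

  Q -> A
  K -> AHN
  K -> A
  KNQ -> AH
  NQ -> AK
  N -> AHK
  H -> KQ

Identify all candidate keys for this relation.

{H}, {K}, {N}

{H}⁺: H→KQ adds K, Q; Q→A adds A; K→AHN adds N → {A, H, K, N, Q}.
{K}⁺: K→AHN adds A, H, N; H→KQ adds Q → {A, H, K, N, Q}.
{N}⁺: N→AHK adds A, H, K; H→KQ adds Q → {A, H, K, N, Q}.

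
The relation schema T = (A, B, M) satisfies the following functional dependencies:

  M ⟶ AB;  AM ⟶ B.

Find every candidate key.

{M}⁺: M→AB adds A, B → {A, B, M}.
No other minimal superkey exists.

(M)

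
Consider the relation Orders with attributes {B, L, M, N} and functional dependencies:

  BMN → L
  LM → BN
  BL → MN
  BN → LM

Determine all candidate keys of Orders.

{B, L}⁺: BL→MN adds M, N → {B, L, M, N}. Minimal: {L}⁺ = {L}; {B}⁺ = {B} — none reach the full schema.
{B, N}⁺: BN→LM adds L, M → {B, L, M, N}. Minimal: {N}⁺ = {N}; {B}⁺ = {B} — none reach the full schema.
{L, M}⁺: LM→BN adds B, N → {B, L, M, N}. Minimal: {M}⁺ = {M}; {L}⁺ = {L} — none reach the full schema.
Any other superkey contains one of these as a subset, so there are no further candidate keys.

BL; BN; LM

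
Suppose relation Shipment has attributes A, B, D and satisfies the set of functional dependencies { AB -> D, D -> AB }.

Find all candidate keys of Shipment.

{D}; {A, B}

{D}⁺: D→AB adds A, B → {A, B, D}.
{A, B}⁺: AB→D adds D → {A, B, D}. Minimal: {B}⁺ = {B}; {A}⁺ = {A} — none reach the full schema.
Any other superkey contains one of these as a subset, so there are no further candidate keys.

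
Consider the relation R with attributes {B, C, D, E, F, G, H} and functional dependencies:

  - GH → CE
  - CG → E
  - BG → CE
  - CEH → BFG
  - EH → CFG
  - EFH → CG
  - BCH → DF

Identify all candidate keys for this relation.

Attribute H never appears on the right-hand side of any dependency, so H must belong to every candidate key.
{H}⁺ = {H}, which is not all of the schema, so we must add further attributes.
{E, H}⁺: EH→CFG adds C, F, G; CEH→BFG adds B; BCH→DF adds D → {B, C, D, E, F, G, H}.
{G, H}⁺: GH→CE adds C, E; CEH→BFG adds B, F; BCH→DF adds D → {B, C, D, E, F, G, H}.
Any other superkey contains one of these as a subset, so there are no further candidate keys.

{E, H}; {G, H}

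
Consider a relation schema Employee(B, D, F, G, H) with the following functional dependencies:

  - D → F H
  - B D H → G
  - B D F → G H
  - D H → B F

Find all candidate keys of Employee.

{D}

Attribute D never appears on the right-hand side of any dependency, so D must belong to every candidate key.
{D}⁺ = {B, D, F, G, H}, which is all of the schema, so {D} is the only candidate key.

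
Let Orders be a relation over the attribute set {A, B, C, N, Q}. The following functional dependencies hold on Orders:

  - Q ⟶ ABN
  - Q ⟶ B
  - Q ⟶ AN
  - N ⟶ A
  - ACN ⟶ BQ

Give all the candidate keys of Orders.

CN; CQ

Attribute C never appears on the right-hand side of any dependency, so C must belong to every candidate key.
{C}⁺ = {C}, which is not all of the schema, so we must add further attributes.
{C, N}⁺: N→A adds A; ACN→BQ adds B, Q → {A, B, C, N, Q}.
{C, Q}⁺: Q→ABN adds A, B, N → {A, B, C, N, Q}.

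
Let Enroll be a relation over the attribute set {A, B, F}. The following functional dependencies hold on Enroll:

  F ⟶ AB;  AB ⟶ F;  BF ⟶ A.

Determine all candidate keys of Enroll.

{F}⁺: F→AB adds A, B → {A, B, F}.
{A, B}⁺: AB→F adds F → {A, B, F}. Minimal: {B}⁺ = {B}; {A}⁺ = {A} — none reach the full schema.

(F), (A, B)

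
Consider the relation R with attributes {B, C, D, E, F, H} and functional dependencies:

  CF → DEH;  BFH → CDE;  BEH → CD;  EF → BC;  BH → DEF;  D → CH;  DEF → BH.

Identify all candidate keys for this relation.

{B, D}; {B, H}; {C, F}; {D, F}; {E, F}

{B, D}⁺: D→CH adds C, H; BH→DEF adds E, F → {B, C, D, E, F, H}. Minimal: {D}⁺ = {C, D, H}; {B}⁺ = {B} — none reach the full schema.
{B, H}⁺: BH→DEF adds D, E, F; D→CH adds C → {B, C, D, E, F, H}. Minimal: {H}⁺ = {H}; {B}⁺ = {B} — none reach the full schema.
{C, F}⁺: CF→DEH adds D, E, H; EF→BC adds B → {B, C, D, E, F, H}. Minimal: {F}⁺ = {F}; {C}⁺ = {C} — none reach the full schema.
{D, F}⁺: D→CH adds C, H; CF→DEH adds E; EF→BC adds B → {B, C, D, E, F, H}. Minimal: {F}⁺ = {F}; {D}⁺ = {C, D, H} — none reach the full schema.
{E, F}⁺: EF→BC adds B, C; CF→DEH adds D, H → {B, C, D, E, F, H}. Minimal: {F}⁺ = {F}; {E}⁺ = {E} — none reach the full schema.
Any other superkey contains one of these as a subset, so there are no further candidate keys.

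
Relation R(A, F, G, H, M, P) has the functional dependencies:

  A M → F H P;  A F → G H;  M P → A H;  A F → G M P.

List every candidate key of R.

AF; AM; MP

{A, F}⁺: AF→GH adds G, H; AF→GMP adds M, P → {A, F, G, H, M, P}. Minimal: {F}⁺ = {F}; {A}⁺ = {A} — none reach the full schema.
{A, M}⁺: AM→FHP adds F, H, P; AF→GH adds G → {A, F, G, H, M, P}. Minimal: {M}⁺ = {M}; {A}⁺ = {A} — none reach the full schema.
{M, P}⁺: MP→AH adds A, H; AM→FHP adds F; AF→GH adds G → {A, F, G, H, M, P}. Minimal: {P}⁺ = {P}; {M}⁺ = {M} — none reach the full schema.
Any other superkey contains one of these as a subset, so there are no further candidate keys.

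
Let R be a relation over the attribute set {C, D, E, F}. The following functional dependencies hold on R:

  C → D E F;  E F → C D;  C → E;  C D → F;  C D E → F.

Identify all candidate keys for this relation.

{C}, {E, F}

{C}⁺: C→DEF adds D, E, F → {C, D, E, F}.
{E, F}⁺: EF→CD adds C, D → {C, D, E, F}. Minimal: {F}⁺ = {F}; {E}⁺ = {E} — none reach the full schema.
Any other superkey contains one of these as a subset, so there are no further candidate keys.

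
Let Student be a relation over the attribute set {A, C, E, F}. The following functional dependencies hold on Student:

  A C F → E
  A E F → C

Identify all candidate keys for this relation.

{A, C, F}⁺: ACF→E adds E → {A, C, E, F}. Minimal: {C, F}⁺ = {C, F}; {A, F}⁺ = {A, F}; {A, C}⁺ = {A, C} — none reach the full schema.
{A, E, F}⁺: AEF→C adds C → {A, C, E, F}. Minimal: {E, F}⁺ = {E, F}; {A, F}⁺ = {A, F}; {A, E}⁺ = {A, E} — none reach the full schema.
Any other superkey contains one of these as a subset, so there are no further candidate keys.

ACF, AEF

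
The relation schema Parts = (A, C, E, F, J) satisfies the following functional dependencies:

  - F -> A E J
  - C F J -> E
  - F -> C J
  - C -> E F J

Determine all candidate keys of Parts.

{C}, {F}

{C}⁺: C→EFJ adds E, F, J; F→AEJ adds A → {A, C, E, F, J}.
{F}⁺: F→AEJ adds A, E, J; F→CJ adds C → {A, C, E, F, J}.
Any other superkey contains one of these as a subset, so there are no further candidate keys.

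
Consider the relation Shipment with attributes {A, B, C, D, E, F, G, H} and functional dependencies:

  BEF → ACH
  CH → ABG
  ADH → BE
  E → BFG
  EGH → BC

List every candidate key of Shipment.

{D, E}⁺: E→BFG adds B, F, G; BEF→ACH adds A, C, H → {A, B, C, D, E, F, G, H}. Minimal: {E}⁺ = {A, B, C, E, F, G, H}; {D}⁺ = {D} — none reach the full schema.
{A, D, H}⁺: ADH→BE adds B, E; E→BFG adds F, G; EGH→BC adds C → {A, B, C, D, E, F, G, H}. Minimal: {D, H}⁺ = {D, H}; {A, H}⁺ = {A, H}; {A, D}⁺ = {A, D} — none reach the full schema.
{C, D, H}⁺: CH→ABG adds A, B, G; ADH→BE adds E; E→BFG adds F → {A, B, C, D, E, F, G, H}. Minimal: {D, H}⁺ = {D, H}; {C, H}⁺ = {A, B, C, G, H}; {C, D}⁺ = {C, D} — none reach the full schema.
Any other superkey contains one of these as a subset, so there are no further candidate keys.

{D, E}, {A, D, H}, {C, D, H}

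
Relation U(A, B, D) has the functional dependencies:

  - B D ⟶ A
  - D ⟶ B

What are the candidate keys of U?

Attribute D never appears on the right-hand side of any dependency, so D must belong to every candidate key.
{D}⁺ = {A, B, D}, which is all of the schema, so {D} is the only candidate key.

(D)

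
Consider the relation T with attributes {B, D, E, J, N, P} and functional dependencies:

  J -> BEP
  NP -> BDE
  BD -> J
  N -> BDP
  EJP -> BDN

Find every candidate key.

{J}⁺: J→BEP adds B, E, P; EJP→BDN adds D, N → {B, D, E, J, N, P}.
{N}⁺: N→BDP adds B, D, P; NP→BDE adds E; BD→J adds J → {B, D, E, J, N, P}.
{B, D}⁺: BD→J adds J; J→BEP adds E, P; EJP→BDN adds N → {B, D, E, J, N, P}. Minimal: {D}⁺ = {D}; {B}⁺ = {B} — none reach the full schema.
Any other superkey contains one of these as a subset, so there are no further candidate keys.

(J); (N); (B, D)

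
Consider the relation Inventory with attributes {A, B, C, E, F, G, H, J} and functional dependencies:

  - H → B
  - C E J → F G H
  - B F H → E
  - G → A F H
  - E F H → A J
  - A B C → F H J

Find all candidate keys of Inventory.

Attribute C never appears on the right-hand side of any dependency, so C must belong to every candidate key.
{C}⁺ = {C}, which is not all of the schema, so we must add further attributes.
{C, G}⁺: G→AFH adds A, F, H; H→B adds B; BFH→E adds E; EFH→AJ adds J → {A, B, C, E, F, G, H, J}. Minimal: {G}⁺ = {A, B, E, F, G, H, J}; {C}⁺ = {C} — none reach the full schema.
{A, B, C}⁺: ABC→FHJ adds F, H, J; BFH→E adds E; CEJ→FGH adds G → {A, B, C, E, F, G, H, J}. Minimal: {B, C}⁺ = {B, C}; {A, C}⁺ = {A, C}; {A, B}⁺ = {A, B} — none reach the full schema.
{A, C, H}⁺: H→B adds B; ABC→FHJ adds F, J; BFH→E adds E; CEJ→FGH adds G → {A, B, C, E, F, G, H, J}. Minimal: {C, H}⁺ = {B, C, H}; {A, H}⁺ = {A, B, H}; {A, C}⁺ = {A, C} — none reach the full schema.
{C, E, J}⁺: CEJ→FGH adds F, G, H; G→AFH adds A; H→B adds B → {A, B, C, E, F, G, H, J}. Minimal: {E, J}⁺ = {E, J}; {C, J}⁺ = {C, J}; {C, E}⁺ = {C, E} — none reach the full schema.
{C, F, H}⁺: H→B adds B; BFH→E adds E; EFH→AJ adds A, J; CEJ→FGH adds G → {A, B, C, E, F, G, H, J}. Minimal: {F, H}⁺ = {A, B, E, F, H, J}; {C, H}⁺ = {B, C, H}; {C, F}⁺ = {C, F} — none reach the full schema.
Any other superkey contains one of these as a subset, so there are no further candidate keys.

{C, G}, {A, B, C}, {A, C, H}, {C, E, J}, {C, F, H}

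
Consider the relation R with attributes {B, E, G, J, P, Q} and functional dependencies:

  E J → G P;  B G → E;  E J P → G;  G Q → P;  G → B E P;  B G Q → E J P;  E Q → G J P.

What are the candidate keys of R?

{E, Q}, {G, Q}

Attribute Q never appears on the right-hand side of any dependency, so Q must belong to every candidate key.
{Q}⁺ = {Q}, which is not all of the schema, so we must add further attributes.
{E, Q}⁺: EQ→GJP adds G, J, P; G→BEP adds B → {B, E, G, J, P, Q}. Minimal: {Q}⁺ = {Q}; {E}⁺ = {E} — none reach the full schema.
{G, Q}⁺: GQ→P adds P; G→BEP adds B, E; BGQ→EJP adds J → {B, E, G, J, P, Q}. Minimal: {Q}⁺ = {Q}; {G}⁺ = {B, E, G, P} — none reach the full schema.
Any other superkey contains one of these as a subset, so there are no further candidate keys.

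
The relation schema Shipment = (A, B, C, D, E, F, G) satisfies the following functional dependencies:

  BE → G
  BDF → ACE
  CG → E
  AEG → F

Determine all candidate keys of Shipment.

{B, D, F}, {A, B, D, E}, {A, B, C, D, G}

{B, D, F}⁺: BDF→ACE adds A, C, E; BE→G adds G → {A, B, C, D, E, F, G}. Minimal: {D, F}⁺ = {D, F}; {B, F}⁺ = {B, F}; {B, D}⁺ = {B, D} — none reach the full schema.
{A, B, D, E}⁺: BE→G adds G; AEG→F adds F; BDF→ACE adds C → {A, B, C, D, E, F, G}. Minimal: {B, D, E}⁺ = {B, D, E, G}; {A, D, E}⁺ = {A, D, E}; {A, B, E}⁺ = {A, B, E, F, G}; … — none reach the full schema.
{A, B, C, D, G}⁺: CG→E adds E; AEG→F adds F → {A, B, C, D, E, F, G}. Minimal: {B, C, D, G}⁺ = {B, C, D, E, G}; {A, C, D, G}⁺ = {A, C, D, E, F, G}; {A, B, D, G}⁺ = {A, B, D, G}; … — none reach the full schema.
Any other superkey contains one of these as a subset, so there are no further candidate keys.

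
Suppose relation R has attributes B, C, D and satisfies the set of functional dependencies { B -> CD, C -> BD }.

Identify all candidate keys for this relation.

B; C

{B}⁺: B→CD adds C, D → {B, C, D}.
{C}⁺: C→BD adds B, D → {B, C, D}.
Any other superkey contains one of these as a subset, so there are no further candidate keys.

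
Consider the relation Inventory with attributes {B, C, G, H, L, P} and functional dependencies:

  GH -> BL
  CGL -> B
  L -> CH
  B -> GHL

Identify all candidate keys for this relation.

{B, P}⁺: B→GHL adds G, H, L; L→CH adds C → {B, C, G, H, L, P}. Minimal: {P}⁺ = {P}; {B}⁺ = {B, C, G, H, L} — none reach the full schema.
{G, H, P}⁺: GH→BL adds B, L; L→CH adds C → {B, C, G, H, L, P}. Minimal: {H, P}⁺ = {H, P}; {G, P}⁺ = {G, P}; {G, H}⁺ = {B, C, G, H, L} — none reach the full schema.
{G, L, P}⁺: L→CH adds C, H; GH→BL adds B → {B, C, G, H, L, P}. Minimal: {L, P}⁺ = {C, H, L, P}; {G, P}⁺ = {G, P}; {G, L}⁺ = {B, C, G, H, L} — none reach the full schema.

BP, GHP, GLP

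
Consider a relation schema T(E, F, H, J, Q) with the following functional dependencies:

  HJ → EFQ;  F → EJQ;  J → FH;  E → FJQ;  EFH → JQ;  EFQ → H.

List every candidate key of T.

{E}, {F}, {J}

{E}⁺: E→FJQ adds F, J, Q; EFQ→H adds H → {E, F, H, J, Q}.
{F}⁺: F→EJQ adds E, J, Q; J→FH adds H → {E, F, H, J, Q}.
{J}⁺: J→FH adds F, H; HJ→EFQ adds E, Q → {E, F, H, J, Q}.
Any other superkey contains one of these as a subset, so there are no further candidate keys.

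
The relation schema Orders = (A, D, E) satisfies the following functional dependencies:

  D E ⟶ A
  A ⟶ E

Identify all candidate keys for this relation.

{A, D}⁺: A→E adds E → {A, D, E}. Minimal: {D}⁺ = {D}; {A}⁺ = {A, E} — none reach the full schema.
{D, E}⁺: DE→A adds A → {A, D, E}. Minimal: {E}⁺ = {E}; {D}⁺ = {D} — none reach the full schema.
Any other superkey contains one of these as a subset, so there are no further candidate keys.

{A, D}; {D, E}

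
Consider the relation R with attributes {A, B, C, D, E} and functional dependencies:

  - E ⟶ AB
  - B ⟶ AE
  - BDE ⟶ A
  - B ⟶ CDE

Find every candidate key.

{B}⁺: B→AE adds A, E; B→CDE adds C, D → {A, B, C, D, E}.
{E}⁺: E→AB adds A, B; B→CDE adds C, D → {A, B, C, D, E}.
Any other superkey contains one of these as a subset, so there are no further candidate keys.

{B}, {E}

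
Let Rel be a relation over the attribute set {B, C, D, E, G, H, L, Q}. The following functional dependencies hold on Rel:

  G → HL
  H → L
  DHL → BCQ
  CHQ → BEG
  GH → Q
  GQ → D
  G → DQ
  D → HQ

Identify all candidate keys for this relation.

(D), (G), (C, H, Q)

{D}⁺: D→HQ adds H, Q; H→L adds L; DHL→BCQ adds B, C; CHQ→BEG adds E, G → {B, C, D, E, G, H, L, Q}.
{G}⁺: G→HL adds H, L; GH→Q adds Q; GQ→D adds D; DHL→BCQ adds B, C; CHQ→BEG adds E → {B, C, D, E, G, H, L, Q}.
{C, H, Q}⁺: H→L adds L; CHQ→BEG adds B, E, G; GQ→D adds D → {B, C, D, E, G, H, L, Q}. Minimal: {H, Q}⁺ = {H, L, Q}; {C, Q}⁺ = {C, Q}; {C, H}⁺ = {C, H, L} — none reach the full schema.
Any other superkey contains one of these as a subset, so there are no further candidate keys.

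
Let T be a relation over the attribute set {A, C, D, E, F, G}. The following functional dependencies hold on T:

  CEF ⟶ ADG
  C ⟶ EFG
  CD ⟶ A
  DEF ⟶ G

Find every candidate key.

Attribute C never appears on the right-hand side of any dependency, so C must belong to every candidate key.
{C}⁺ = {A, C, D, E, F, G}, which is all of the schema, so {C} is the only candidate key.

{C}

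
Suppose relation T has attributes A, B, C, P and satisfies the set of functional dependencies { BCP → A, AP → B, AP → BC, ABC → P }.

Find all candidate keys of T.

{A, P}, {A, B, C}, {B, C, P}

{A, P}⁺: AP→B adds B; AP→BC adds C → {A, B, C, P}. Minimal: {P}⁺ = {P}; {A}⁺ = {A} — none reach the full schema.
{A, B, C}⁺: ABC→P adds P → {A, B, C, P}. Minimal: {B, C}⁺ = {B, C}; {A, C}⁺ = {A, C}; {A, B}⁺ = {A, B} — none reach the full schema.
{B, C, P}⁺: BCP→A adds A → {A, B, C, P}. Minimal: {C, P}⁺ = {C, P}; {B, P}⁺ = {B, P}; {B, C}⁺ = {B, C} — none reach the full schema.
Any other superkey contains one of these as a subset, so there are no further candidate keys.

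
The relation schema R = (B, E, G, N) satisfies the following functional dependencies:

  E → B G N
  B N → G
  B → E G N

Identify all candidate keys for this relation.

{B}, {E}

{B}⁺: B→EGN adds E, G, N → {B, E, G, N}.
{E}⁺: E→BGN adds B, G, N → {B, E, G, N}.
Any other superkey contains one of these as a subset, so there are no further candidate keys.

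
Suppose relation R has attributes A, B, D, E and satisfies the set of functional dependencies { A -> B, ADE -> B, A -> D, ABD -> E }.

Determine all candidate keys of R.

A

Attribute A never appears on the right-hand side of any dependency, so A must belong to every candidate key.
{A}⁺ = {A, B, D, E}, which is all of the schema, so {A} is the only candidate key.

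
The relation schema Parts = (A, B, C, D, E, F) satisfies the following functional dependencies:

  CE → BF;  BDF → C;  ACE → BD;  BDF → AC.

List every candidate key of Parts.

Attribute E never appears on the right-hand side of any dependency, so E must belong to every candidate key.
{E}⁺ = {E}, which is not all of the schema, so we must add further attributes.
{A, C, E}⁺: CE→BF adds B, F; ACE→BD adds D → {A, B, C, D, E, F}.
{C, D, E}⁺: CE→BF adds B, F; BDF→AC adds A → {A, B, C, D, E, F}.
{B, D, E, F}⁺: BDF→C adds C; BDF→AC adds A → {A, B, C, D, E, F}.

ACE; CDE; BDEF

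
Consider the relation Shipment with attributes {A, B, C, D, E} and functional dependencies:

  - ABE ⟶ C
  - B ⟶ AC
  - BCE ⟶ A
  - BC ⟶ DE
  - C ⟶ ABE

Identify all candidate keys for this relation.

{B}⁺: B→AC adds A, C; BC→DE adds D, E → {A, B, C, D, E}.
{C}⁺: C→ABE adds A, B, E; BC→DE adds D → {A, B, C, D, E}.

{B}, {C}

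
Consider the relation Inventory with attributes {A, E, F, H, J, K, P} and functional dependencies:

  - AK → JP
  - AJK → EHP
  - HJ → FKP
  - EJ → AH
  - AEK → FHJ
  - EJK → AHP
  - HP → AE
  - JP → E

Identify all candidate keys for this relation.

{A, K}, {E, J}, {H, J}, {J, P}, {H, K, P}

{A, K}⁺: AK→JP adds J, P; AJK→EHP adds E, H; HJ→FKP adds F → {A, E, F, H, J, K, P}. Minimal: {K}⁺ = {K}; {A}⁺ = {A} — none reach the full schema.
{E, J}⁺: EJ→AH adds A, H; HJ→FKP adds F, K, P → {A, E, F, H, J, K, P}. Minimal: {J}⁺ = {J}; {E}⁺ = {E} — none reach the full schema.
{H, J}⁺: HJ→FKP adds F, K, P; HP→AE adds A, E → {A, E, F, H, J, K, P}. Minimal: {J}⁺ = {J}; {H}⁺ = {H} — none reach the full schema.
{J, P}⁺: JP→E adds E; EJ→AH adds A, H; HJ→FKP adds F, K → {A, E, F, H, J, K, P}. Minimal: {P}⁺ = {P}; {J}⁺ = {J} — none reach the full schema.
{H, K, P}⁺: HP→AE adds A, E; AK→JP adds J; HJ→FKP adds F → {A, E, F, H, J, K, P}. Minimal: {K, P}⁺ = {K, P}; {H, P}⁺ = {A, E, H, P}; {H, K}⁺ = {H, K} — none reach the full schema.
Any other superkey contains one of these as a subset, so there are no further candidate keys.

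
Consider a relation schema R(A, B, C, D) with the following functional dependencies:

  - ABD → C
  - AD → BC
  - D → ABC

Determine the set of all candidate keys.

(D)

Attribute D never appears on the right-hand side of any dependency, so D must belong to every candidate key.
{D}⁺ = {A, B, C, D}, which is all of the schema, so {D} is the only candidate key.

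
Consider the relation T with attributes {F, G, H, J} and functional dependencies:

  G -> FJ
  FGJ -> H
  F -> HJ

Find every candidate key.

{G}⁺: G→FJ adds F, J; FGJ→H adds H → {F, G, H, J}.

{G}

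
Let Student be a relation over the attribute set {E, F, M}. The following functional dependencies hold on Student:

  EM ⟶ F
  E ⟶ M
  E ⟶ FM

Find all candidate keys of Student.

Attribute E never appears on the right-hand side of any dependency, so E must belong to every candidate key.
{E}⁺ = {E, F, M}, which is all of the schema, so {E} is the only candidate key.

E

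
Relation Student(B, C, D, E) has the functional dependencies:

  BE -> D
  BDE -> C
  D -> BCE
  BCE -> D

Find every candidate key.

D; BE

{D}⁺: D→BCE adds B, C, E → {B, C, D, E}.
{B, E}⁺: BE→D adds D; BDE→C adds C → {B, C, D, E}.
Any other superkey contains one of these as a subset, so there are no further candidate keys.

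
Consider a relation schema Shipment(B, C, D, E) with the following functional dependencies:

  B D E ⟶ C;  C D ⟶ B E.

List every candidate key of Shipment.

Attribute D never appears on the right-hand side of any dependency, so D must belong to every candidate key.
{D}⁺ = {D}, which is not all of the schema, so we must add further attributes.
{C, D}⁺: CD→BE adds B, E → {B, C, D, E}. Minimal: {D}⁺ = {D}; {C}⁺ = {C} — none reach the full schema.
{B, D, E}⁺: BDE→C adds C → {B, C, D, E}. Minimal: {D, E}⁺ = {D, E}; {B, E}⁺ = {B, E}; {B, D}⁺ = {B, D} — none reach the full schema.

{C, D}; {B, D, E}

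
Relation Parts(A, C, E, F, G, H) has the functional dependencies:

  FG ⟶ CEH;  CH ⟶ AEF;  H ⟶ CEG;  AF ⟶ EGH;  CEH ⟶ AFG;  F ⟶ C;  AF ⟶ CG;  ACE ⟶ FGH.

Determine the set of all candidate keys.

{H}⁺: H→CEG adds C, E, G; CEH→AFG adds A, F → {A, C, E, F, G, H}.
{A, F}⁺: AF→EGH adds E, G, H; F→C adds C → {A, C, E, F, G, H}. Minimal: {F}⁺ = {C, F}; {A}⁺ = {A} — none reach the full schema.
{F, G}⁺: FG→CEH adds C, E, H; CH→AEF adds A → {A, C, E, F, G, H}. Minimal: {G}⁺ = {G}; {F}⁺ = {C, F} — none reach the full schema.
{A, C, E}⁺: ACE→FGH adds F, G, H → {A, C, E, F, G, H}. Minimal: {C, E}⁺ = {C, E}; {A, E}⁺ = {A, E}; {A, C}⁺ = {A, C} — none reach the full schema.

{H}, {A, F}, {F, G}, {A, C, E}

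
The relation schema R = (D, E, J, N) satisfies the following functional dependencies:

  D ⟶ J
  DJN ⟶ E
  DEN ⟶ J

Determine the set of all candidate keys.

{D, N}⁺: D→J adds J; DJN→E adds E → {D, E, J, N}.

{D, N}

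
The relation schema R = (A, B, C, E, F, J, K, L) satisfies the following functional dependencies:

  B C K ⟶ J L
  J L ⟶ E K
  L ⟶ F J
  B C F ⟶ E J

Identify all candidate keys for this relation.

(A, B, C, K); (A, B, C, L)

Attributes A, B, C never appear on any right-hand side, so every candidate key must contain {A, B, C}.
{A, B, C}⁺ = {A, B, C}, which is not all of the schema, so we must add further attributes.
{A, B, C, K}⁺: BCK→JL adds J, L; JL→EK adds E; L→FJ adds F → {A, B, C, E, F, J, K, L}.
{A, B, C, L}⁺: L→FJ adds F, J; BCF→EJ adds E; JL→EK adds K → {A, B, C, E, F, J, K, L}.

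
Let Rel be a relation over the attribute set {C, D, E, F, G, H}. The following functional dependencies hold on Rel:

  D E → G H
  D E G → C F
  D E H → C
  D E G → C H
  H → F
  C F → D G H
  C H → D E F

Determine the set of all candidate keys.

{C, F}⁺: CF→DGH adds D, G, H; CH→DEF adds E → {C, D, E, F, G, H}.
{C, H}⁺: H→F adds F; CF→DGH adds D, G; CH→DEF adds E → {C, D, E, F, G, H}.
{D, E}⁺: DE→GH adds G, H; DEG→CF adds C, F → {C, D, E, F, G, H}.
Any other superkey contains one of these as a subset, so there are no further candidate keys.

{C, F}, {C, H}, {D, E}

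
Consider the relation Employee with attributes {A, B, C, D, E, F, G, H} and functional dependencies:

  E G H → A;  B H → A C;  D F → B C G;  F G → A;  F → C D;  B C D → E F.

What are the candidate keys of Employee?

FH; BDH

Attribute H never appears on the right-hand side of any dependency, so H must belong to every candidate key.
{H}⁺ = {H}, which is not all of the schema, so we must add further attributes.
{F, H}⁺: F→CD adds C, D; DF→BCG adds B, G; FG→A adds A; BCD→EF adds E → {A, B, C, D, E, F, G, H}. Minimal: {H}⁺ = {H}; {F}⁺ = {A, B, C, D, E, F, G} — none reach the full schema.
{B, D, H}⁺: BH→AC adds A, C; BCD→EF adds E, F; DF→BCG adds G → {A, B, C, D, E, F, G, H}. Minimal: {D, H}⁺ = {D, H}; {B, H}⁺ = {A, B, C, H}; {B, D}⁺ = {B, D} — none reach the full schema.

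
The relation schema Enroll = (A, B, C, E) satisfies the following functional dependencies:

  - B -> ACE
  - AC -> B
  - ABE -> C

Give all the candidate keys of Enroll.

{B}, {A, C}

{B}⁺: B→ACE adds A, C, E → {A, B, C, E}.
{A, C}⁺: AC→B adds B; B→ACE adds E → {A, B, C, E}.
Any other superkey contains one of these as a subset, so there are no further candidate keys.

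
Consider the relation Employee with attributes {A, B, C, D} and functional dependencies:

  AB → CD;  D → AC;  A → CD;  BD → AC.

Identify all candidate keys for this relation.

Attribute B never appears on the right-hand side of any dependency, so B must belong to every candidate key.
{B}⁺ = {B}, which is not all of the schema, so we must add further attributes.
{A, B}⁺: AB→CD adds C, D → {A, B, C, D}. Minimal: {B}⁺ = {B}; {A}⁺ = {A, C, D} — none reach the full schema.
{B, D}⁺: D→AC adds A, C → {A, B, C, D}. Minimal: {D}⁺ = {A, C, D}; {B}⁺ = {B} — none reach the full schema.
Any other superkey contains one of these as a subset, so there are no further candidate keys.

(A, B); (B, D)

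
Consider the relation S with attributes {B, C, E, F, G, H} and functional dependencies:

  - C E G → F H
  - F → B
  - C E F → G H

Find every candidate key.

Attributes C, E never appear on any right-hand side, so every candidate key must contain {C, E}.
{C, E}⁺ = {C, E}, which is not all of the schema, so we must add further attributes.
{C, E, F}⁺: F→B adds B; CEF→GH adds G, H → {B, C, E, F, G, H}. Minimal: {E, F}⁺ = {B, E, F}; {C, F}⁺ = {B, C, F}; {C, E}⁺ = {C, E} — none reach the full schema.
{C, E, G}⁺: CEG→FH adds F, H; F→B adds B → {B, C, E, F, G, H}. Minimal: {E, G}⁺ = {E, G}; {C, G}⁺ = {C, G}; {C, E}⁺ = {C, E} — none reach the full schema.
Any other superkey contains one of these as a subset, so there are no further candidate keys.

{C, E, F}, {C, E, G}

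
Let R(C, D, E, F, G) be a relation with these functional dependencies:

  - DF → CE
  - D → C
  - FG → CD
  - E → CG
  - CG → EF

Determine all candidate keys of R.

{E}⁺: E→CG adds C, G; CG→EF adds F; FG→CD adds D → {C, D, E, F, G}.
{C, G}⁺: CG→EF adds E, F; FG→CD adds D → {C, D, E, F, G}. Minimal: {G}⁺ = {G}; {C}⁺ = {C} — none reach the full schema.
{D, F}⁺: DF→CE adds C, E; E→CG adds G → {C, D, E, F, G}. Minimal: {F}⁺ = {F}; {D}⁺ = {C, D} — none reach the full schema.
{D, G}⁺: D→C adds C; CG→EF adds E, F → {C, D, E, F, G}. Minimal: {G}⁺ = {G}; {D}⁺ = {C, D} — none reach the full schema.
{F, G}⁺: FG→CD adds C, D; CG→EF adds E → {C, D, E, F, G}. Minimal: {G}⁺ = {G}; {F}⁺ = {F} — none reach the full schema.

{E}, {C, G}, {D, F}, {D, G}, {F, G}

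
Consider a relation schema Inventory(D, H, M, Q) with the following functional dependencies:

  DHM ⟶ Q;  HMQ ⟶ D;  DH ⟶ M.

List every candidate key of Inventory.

{D, H}; {H, M, Q}

Attribute H never appears on the right-hand side of any dependency, so H must belong to every candidate key.
{H}⁺ = {H}, which is not all of the schema, so we must add further attributes.
{D, H}⁺: DH→M adds M; DHM→Q adds Q → {D, H, M, Q}.
{H, M, Q}⁺: HMQ→D adds D → {D, H, M, Q}.
Any other superkey contains one of these as a subset, so there are no further candidate keys.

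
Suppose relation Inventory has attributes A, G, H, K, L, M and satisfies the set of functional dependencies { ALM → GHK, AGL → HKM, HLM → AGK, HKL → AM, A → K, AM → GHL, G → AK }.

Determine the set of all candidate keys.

AM, GL, GM, AHL, HKL, HLM

{A, M}⁺: A→K adds K; AM→GHL adds G, H, L → {A, G, H, K, L, M}. Minimal: {M}⁺ = {M}; {A}⁺ = {A, K} — none reach the full schema.
{G, L}⁺: G→AK adds A, K; AGL→HKM adds H, M → {A, G, H, K, L, M}. Minimal: {L}⁺ = {L}; {G}⁺ = {A, G, K} — none reach the full schema.
{G, M}⁺: G→AK adds A, K; AM→GHL adds H, L → {A, G, H, K, L, M}. Minimal: {M}⁺ = {M}; {G}⁺ = {A, G, K} — none reach the full schema.
{A, H, L}⁺: A→K adds K; HKL→AM adds M; AM→GHL adds G → {A, G, H, K, L, M}. Minimal: {H, L}⁺ = {H, L}; {A, L}⁺ = {A, K, L}; {A, H}⁺ = {A, H, K} — none reach the full schema.
{H, K, L}⁺: HKL→AM adds A, M; AM→GHL adds G → {A, G, H, K, L, M}. Minimal: {K, L}⁺ = {K, L}; {H, L}⁺ = {H, L}; {H, K}⁺ = {H, K} — none reach the full schema.
{H, L, M}⁺: HLM→AGK adds A, G, K → {A, G, H, K, L, M}. Minimal: {L, M}⁺ = {L, M}; {H, M}⁺ = {H, M}; {H, L}⁺ = {H, L} — none reach the full schema.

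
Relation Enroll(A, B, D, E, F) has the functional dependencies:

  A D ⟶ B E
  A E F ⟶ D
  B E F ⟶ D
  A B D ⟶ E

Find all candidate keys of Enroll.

Attributes A, F never appear on any right-hand side, so every candidate key must contain {A, F}.
{A, F}⁺ = {A, F}, which is not all of the schema, so we must add further attributes.
{A, D, F}⁺: AD→BE adds B, E → {A, B, D, E, F}.
{A, E, F}⁺: AEF→D adds D; AD→BE adds B → {A, B, D, E, F}.

{A, D, F}; {A, E, F}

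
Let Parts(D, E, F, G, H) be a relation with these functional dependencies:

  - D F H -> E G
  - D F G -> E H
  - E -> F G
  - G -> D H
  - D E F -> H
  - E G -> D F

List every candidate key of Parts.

{E}⁺: E→FG adds F, G; G→DH adds D, H → {D, E, F, G, H}.
{F, G}⁺: G→DH adds D, H; DFH→EG adds E → {D, E, F, G, H}.
{D, F, H}⁺: DFH→EG adds E, G → {D, E, F, G, H}.

{E}, {F, G}, {D, F, H}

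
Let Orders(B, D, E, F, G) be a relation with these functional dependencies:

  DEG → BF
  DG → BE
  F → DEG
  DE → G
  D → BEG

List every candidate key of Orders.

{D}⁺: D→BEG adds B, E, G; DEG→BF adds F → {B, D, E, F, G}.
{F}⁺: F→DEG adds D, E, G; D→BEG adds B → {B, D, E, F, G}.
Any other superkey contains one of these as a subset, so there are no further candidate keys.

{D}, {F}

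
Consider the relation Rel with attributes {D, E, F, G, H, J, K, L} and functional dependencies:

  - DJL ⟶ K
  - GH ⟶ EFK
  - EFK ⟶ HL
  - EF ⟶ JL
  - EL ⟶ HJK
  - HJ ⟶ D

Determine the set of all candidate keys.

(G, H), (E, F, G), (E, G, L)

Attribute G never appears on the right-hand side of any dependency, so G must belong to every candidate key.
{G}⁺ = {G}, which is not all of the schema, so we must add further attributes.
{G, H}⁺: GH→EFK adds E, F, K; EFK→HL adds L; EF→JL adds J; HJ→D adds D → {D, E, F, G, H, J, K, L}. Minimal: {H}⁺ = {H}; {G}⁺ = {G} — none reach the full schema.
{E, F, G}⁺: EF→JL adds J, L; EL→HJK adds H, K; HJ→D adds D → {D, E, F, G, H, J, K, L}. Minimal: {F, G}⁺ = {F, G}; {E, G}⁺ = {E, G}; {E, F}⁺ = {D, E, F, H, J, K, L} — none reach the full schema.
{E, G, L}⁺: EL→HJK adds H, J, K; HJ→D adds D; GH→EFK adds F → {D, E, F, G, H, J, K, L}. Minimal: {G, L}⁺ = {G, L}; {E, L}⁺ = {D, E, H, J, K, L}; {E, G}⁺ = {E, G} — none reach the full schema.
Any other superkey contains one of these as a subset, so there are no further candidate keys.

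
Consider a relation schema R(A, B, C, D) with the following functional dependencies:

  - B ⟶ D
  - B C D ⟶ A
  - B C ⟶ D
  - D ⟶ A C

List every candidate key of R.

{B}⁺: B→D adds D; D→AC adds A, C → {A, B, C, D}.

{B}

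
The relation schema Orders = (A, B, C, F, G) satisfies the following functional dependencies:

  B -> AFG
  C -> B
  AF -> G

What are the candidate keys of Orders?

Attribute C never appears on the right-hand side of any dependency, so C must belong to every candidate key.
{C}⁺ = {A, B, C, F, G}, which is all of the schema, so {C} is the only candidate key.

(C)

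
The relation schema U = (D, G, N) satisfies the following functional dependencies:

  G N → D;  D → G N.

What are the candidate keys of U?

{D}⁺: D→GN adds G, N → {D, G, N}.
{G, N}⁺: GN→D adds D → {D, G, N}. Minimal: {N}⁺ = {N}; {G}⁺ = {G} — none reach the full schema.

{D}, {G, N}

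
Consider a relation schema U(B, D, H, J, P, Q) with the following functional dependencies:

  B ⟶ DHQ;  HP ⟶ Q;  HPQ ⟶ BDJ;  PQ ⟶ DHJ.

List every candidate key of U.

Attribute P never appears on the right-hand side of any dependency, so P must belong to every candidate key.
{P}⁺ = {P}, which is not all of the schema, so we must add further attributes.
{B, P}⁺: B→DHQ adds D, H, Q; HPQ→BDJ adds J → {B, D, H, J, P, Q}. Minimal: {P}⁺ = {P}; {B}⁺ = {B, D, H, Q} — none reach the full schema.
{H, P}⁺: HP→Q adds Q; HPQ→BDJ adds B, D, J → {B, D, H, J, P, Q}. Minimal: {P}⁺ = {P}; {H}⁺ = {H} — none reach the full schema.
{P, Q}⁺: PQ→DHJ adds D, H, J; HPQ→BDJ adds B → {B, D, H, J, P, Q}. Minimal: {Q}⁺ = {Q}; {P}⁺ = {P} — none reach the full schema.
Any other superkey contains one of these as a subset, so there are no further candidate keys.

(B, P), (H, P), (P, Q)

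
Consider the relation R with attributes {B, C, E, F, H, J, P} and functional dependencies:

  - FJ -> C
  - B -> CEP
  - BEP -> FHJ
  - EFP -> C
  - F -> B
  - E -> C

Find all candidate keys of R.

(B), (F)

{B}⁺: B→CEP adds C, E, P; BEP→FHJ adds F, H, J → {B, C, E, F, H, J, P}.
{F}⁺: F→B adds B; B→CEP adds C, E, P; BEP→FHJ adds H, J → {B, C, E, F, H, J, P}.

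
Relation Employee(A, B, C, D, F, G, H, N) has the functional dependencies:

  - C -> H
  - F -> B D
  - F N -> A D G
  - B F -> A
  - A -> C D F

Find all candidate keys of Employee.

(A, N), (F, N)

{A, N}⁺: A→CDF adds C, D, F; C→H adds H; F→BD adds B; FN→ADG adds G → {A, B, C, D, F, G, H, N}. Minimal: {N}⁺ = {N}; {A}⁺ = {A, B, C, D, F, H} — none reach the full schema.
{F, N}⁺: F→BD adds B, D; FN→ADG adds A, G; A→CDF adds C; C→H adds H → {A, B, C, D, F, G, H, N}. Minimal: {N}⁺ = {N}; {F}⁺ = {A, B, C, D, F, H} — none reach the full schema.
Any other superkey contains one of these as a subset, so there are no further candidate keys.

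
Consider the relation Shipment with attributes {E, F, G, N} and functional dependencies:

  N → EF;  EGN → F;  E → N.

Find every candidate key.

Attribute G never appears on the right-hand side of any dependency, so G must belong to every candidate key.
{G}⁺ = {G}, which is not all of the schema, so we must add further attributes.
{E, G}⁺: E→N adds N; N→EF adds F → {E, F, G, N}.
{G, N}⁺: N→EF adds E, F → {E, F, G, N}.

EG, GN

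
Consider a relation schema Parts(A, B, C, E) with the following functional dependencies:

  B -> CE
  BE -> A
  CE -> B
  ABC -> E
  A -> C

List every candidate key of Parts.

(B), (A, E), (C, E)

{B}⁺: B→CE adds C, E; BE→A adds A → {A, B, C, E}.
{A, E}⁺: A→C adds C; CE→B adds B → {A, B, C, E}. Minimal: {E}⁺ = {E}; {A}⁺ = {A, C} — none reach the full schema.
{C, E}⁺: CE→B adds B; BE→A adds A → {A, B, C, E}. Minimal: {E}⁺ = {E}; {C}⁺ = {C} — none reach the full schema.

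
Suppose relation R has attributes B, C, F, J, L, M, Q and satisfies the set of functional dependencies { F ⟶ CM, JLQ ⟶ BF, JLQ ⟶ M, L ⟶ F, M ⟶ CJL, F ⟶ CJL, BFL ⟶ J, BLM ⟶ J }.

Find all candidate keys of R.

FQ; LQ; MQ

Attribute Q never appears on the right-hand side of any dependency, so Q must belong to every candidate key.
{Q}⁺ = {Q}, which is not all of the schema, so we must add further attributes.
{F, Q}⁺: F→CM adds C, M; M→CJL adds J, L; JLQ→BF adds B → {B, C, F, J, L, M, Q}. Minimal: {Q}⁺ = {Q}; {F}⁺ = {C, F, J, L, M} — none reach the full schema.
{L, Q}⁺: L→F adds F; F→CJL adds C, J; F→CM adds M; JLQ→BF adds B → {B, C, F, J, L, M, Q}. Minimal: {Q}⁺ = {Q}; {L}⁺ = {C, F, J, L, M} — none reach the full schema.
{M, Q}⁺: M→CJL adds C, J, L; JLQ→BF adds B, F → {B, C, F, J, L, M, Q}. Minimal: {Q}⁺ = {Q}; {M}⁺ = {C, F, J, L, M} — none reach the full schema.
Any other superkey contains one of these as a subset, so there are no further candidate keys.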